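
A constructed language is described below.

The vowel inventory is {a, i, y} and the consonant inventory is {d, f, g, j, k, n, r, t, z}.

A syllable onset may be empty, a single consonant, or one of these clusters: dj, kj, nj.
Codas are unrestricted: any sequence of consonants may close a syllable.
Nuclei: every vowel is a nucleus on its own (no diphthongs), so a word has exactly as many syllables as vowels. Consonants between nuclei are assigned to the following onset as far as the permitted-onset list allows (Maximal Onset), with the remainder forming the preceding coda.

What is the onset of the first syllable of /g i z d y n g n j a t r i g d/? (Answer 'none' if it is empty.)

g

Vowels present: i, y, a, i; each is a nucleus, giving 4 syllables.
V1 /i/ – V2 /y/: cluster /zd/ — the longest permitted-onset suffix is /d/; onset = /d/, preceding coda = /z/.
V2 /y/ – V3 /a/: cluster /ngnj/ — the longest permitted-onset suffix is /nj/; onset = /nj/, preceding coda = /ng/.
V3 /a/ – V4 /i/: /tr/ splits as /t/ + /r/ (/r/ is the longest suffix that is a licit onset).
Syllabification: giz.dyng.njat.rigd.
Syllable 1 is /giz/: onset /g/, nucleus /i/, coda /z/.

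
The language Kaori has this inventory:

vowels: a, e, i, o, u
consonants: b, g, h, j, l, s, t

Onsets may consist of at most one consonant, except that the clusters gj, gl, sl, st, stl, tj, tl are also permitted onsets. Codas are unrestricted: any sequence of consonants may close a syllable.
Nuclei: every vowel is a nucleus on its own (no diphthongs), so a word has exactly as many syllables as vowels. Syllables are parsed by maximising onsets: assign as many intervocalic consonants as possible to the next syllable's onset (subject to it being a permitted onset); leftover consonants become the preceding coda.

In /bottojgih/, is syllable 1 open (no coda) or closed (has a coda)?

closed

The vowels are o, o, i — 3 nuclei, so 3 syllables.
/o…o/ gap (V1→V2): cluster /tt/ — the longest permitted-onset suffix is /t/; onset = /t/, preceding coda = /t/.
/o…i/ gap (V2→V3): /jg/ splits as /j/ + /g/ (/g/ is the longest suffix that is a licit onset).
Putting it together: bot.toj.gih.
Syllable 1 is /bot/ with coda /t/, so it is closed.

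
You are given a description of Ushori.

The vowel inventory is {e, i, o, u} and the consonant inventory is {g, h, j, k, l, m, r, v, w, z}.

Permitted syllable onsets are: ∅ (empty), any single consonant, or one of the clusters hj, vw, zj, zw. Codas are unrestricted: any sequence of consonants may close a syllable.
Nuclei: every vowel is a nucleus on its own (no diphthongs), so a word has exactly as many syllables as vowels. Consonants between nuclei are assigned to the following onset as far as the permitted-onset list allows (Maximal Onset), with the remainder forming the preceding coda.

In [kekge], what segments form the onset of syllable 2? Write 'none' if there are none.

g

Vowels present: e, e; each is a nucleus, giving 2 syllables.
V1 /e/ – V2 /e/: cluster /kg/ — the longest permitted-onset suffix is /g/; onset = /g/, preceding coda = /k/.
Syllabification: kek.ge.
Syllable 2 is /ge/: onset /g/, nucleus /e/, coda ∅.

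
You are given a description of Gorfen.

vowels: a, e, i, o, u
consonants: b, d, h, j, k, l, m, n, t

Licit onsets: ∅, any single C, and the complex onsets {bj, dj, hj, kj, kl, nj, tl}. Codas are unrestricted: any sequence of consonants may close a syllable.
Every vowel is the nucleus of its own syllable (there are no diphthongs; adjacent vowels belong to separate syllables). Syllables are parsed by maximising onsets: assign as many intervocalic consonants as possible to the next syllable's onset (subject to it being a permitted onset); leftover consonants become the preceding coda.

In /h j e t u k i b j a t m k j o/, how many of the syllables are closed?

1

Nuclei (vowels): e, u, i, a, o → 5 syllables.
V1 /e/ – V2 /u/: /t/ is a single consonant, so it becomes the next onset.
V2 /u/ – V3 /i/: /k/ is a single consonant, so it becomes the next onset.
V3 /i/ – V4 /a/: /bj/ is a licit onset in full, so it all attaches to the next syllable.
V4 /a/ – V5 /o/: /tmkj/ splits as /tm/ + /kj/ (/kj/ is the longest suffix that is a licit onset).
Putting it together: hje.tu.ki.bjatm.kjo.
Classifying each syllable: /hje/ (open), /tu/ (open), /ki/ (open), /bjatm/ (closed), /kjo/ (open).
Closed syllables: 1.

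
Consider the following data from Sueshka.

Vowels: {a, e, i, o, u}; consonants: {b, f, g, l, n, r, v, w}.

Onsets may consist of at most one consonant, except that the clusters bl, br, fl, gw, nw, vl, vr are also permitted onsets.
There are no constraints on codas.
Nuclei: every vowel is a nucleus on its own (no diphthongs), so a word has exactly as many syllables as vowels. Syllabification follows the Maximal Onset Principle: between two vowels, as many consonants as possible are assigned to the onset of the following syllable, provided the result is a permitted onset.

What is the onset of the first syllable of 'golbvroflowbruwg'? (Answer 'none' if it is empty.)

g

The vowels are o, o, o, u — 4 nuclei, so 4 syllables.
σ1/σ2 boundary: /lbvr/ — longest licit onset from the right is /vr/, leaving /lb/ as coda.
σ2/σ3 boundary: /fl/ is a licit onset in full, so it all attaches to the next syllable.
σ3/σ4 boundary: /wbr/; trying suffixes from longest down, /br/ is the first permitted one, so coda /w/ | onset /br/.
Result: golb.vro.flow.bruwg.
Syllable 1 is /golb/: onset /g/, nucleus /o/, coda /lb/.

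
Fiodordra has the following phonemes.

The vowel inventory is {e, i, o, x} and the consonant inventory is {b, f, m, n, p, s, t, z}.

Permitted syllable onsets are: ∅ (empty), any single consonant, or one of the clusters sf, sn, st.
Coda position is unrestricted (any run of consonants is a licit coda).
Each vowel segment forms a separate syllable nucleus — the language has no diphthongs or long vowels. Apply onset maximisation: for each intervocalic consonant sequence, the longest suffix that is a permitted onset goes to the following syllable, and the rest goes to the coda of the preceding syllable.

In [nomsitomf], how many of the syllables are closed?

2

The vowels are o, i, o — 3 nuclei, so 3 syllables.
σ1/σ2 boundary: /ms/ splits as /m/ + /s/ (/s/ is the longest suffix that is a licit onset).
σ2/σ3 boundary: just /t/ — single C goes to the following onset.
Putting it together: nom.si.tomf.
Classifying each syllable: /nom/ (closed), /si/ (open), /tomf/ (closed).
Closed syllables: 2.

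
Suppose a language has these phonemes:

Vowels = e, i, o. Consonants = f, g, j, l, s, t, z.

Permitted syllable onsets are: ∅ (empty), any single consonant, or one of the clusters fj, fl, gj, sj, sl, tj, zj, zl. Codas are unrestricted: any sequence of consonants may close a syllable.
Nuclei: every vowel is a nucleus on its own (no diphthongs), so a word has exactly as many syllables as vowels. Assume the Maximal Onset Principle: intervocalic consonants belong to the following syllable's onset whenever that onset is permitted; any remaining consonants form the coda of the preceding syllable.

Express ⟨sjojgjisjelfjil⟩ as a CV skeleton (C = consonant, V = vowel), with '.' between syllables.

Nuclei (vowels): o, i, e, i → 4 syllables.
σ1/σ2 boundary: /jgj/ — longest licit onset from the right is /gj/, leaving /j/ as coda.
σ2/σ3 boundary: cluster /sj/ — /sj/ is itself a permitted onset, so the whole cluster goes right; preceding coda = ∅.
σ3/σ4 boundary: /lfj/ — longest licit onset from the right is /fj/, leaving /l/ as coda.
Result: sjoj.gji.sjel.fjil.
Mapping each syllable to C/V: /sjoj/ → CCVC, /gji/ → CCV, /sjel/ → CCVC, /fjil/ → CCVC.

CCVC.CCV.CCVC.CCVC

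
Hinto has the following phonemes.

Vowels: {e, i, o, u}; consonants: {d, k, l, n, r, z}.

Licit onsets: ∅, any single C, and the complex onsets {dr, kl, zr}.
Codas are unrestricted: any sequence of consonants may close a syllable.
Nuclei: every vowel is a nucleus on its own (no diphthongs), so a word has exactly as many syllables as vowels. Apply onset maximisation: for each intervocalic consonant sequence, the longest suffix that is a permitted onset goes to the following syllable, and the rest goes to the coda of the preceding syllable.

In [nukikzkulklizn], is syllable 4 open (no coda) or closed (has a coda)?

closed

Nuclei (vowels): u, i, u, i → 4 syllables.
Between /u/ (V1) and /i/ (V2): just /k/ — single C goes to the following onset.
Between /i/ (V2) and /u/ (V3): cluster /kzk/ — the longest permitted-onset suffix is /k/; onset = /k/, preceding coda = /kz/.
Between /u/ (V3) and /i/ (V4): /lkl/; trying suffixes from longest down, /kl/ is the first permitted one, so coda /l/ | onset /kl/.
Putting it together: nu.kikz.kul.klizn.
Syllable 4 is /klizn/ with coda /zn/, so it is closed.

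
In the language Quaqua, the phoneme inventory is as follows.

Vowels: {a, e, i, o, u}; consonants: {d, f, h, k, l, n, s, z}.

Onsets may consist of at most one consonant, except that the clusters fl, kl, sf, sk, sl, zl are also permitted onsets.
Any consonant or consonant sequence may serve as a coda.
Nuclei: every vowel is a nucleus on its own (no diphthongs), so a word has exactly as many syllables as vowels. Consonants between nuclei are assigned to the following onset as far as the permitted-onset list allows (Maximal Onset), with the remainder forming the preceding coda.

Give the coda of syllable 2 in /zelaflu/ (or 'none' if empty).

Nuclei (vowels): e, a, u → 3 syllables.
V1 /e/ – V2 /a/: just /l/ — single C goes to the following onset.
V2 /a/ – V3 /u/: /fl/ — entire cluster is a permitted onset → onset /fl/, coda ∅.
Putting it together: ze.la.flu.
Syllable 2 is /la/: onset /l/, nucleus /a/, coda ∅.

none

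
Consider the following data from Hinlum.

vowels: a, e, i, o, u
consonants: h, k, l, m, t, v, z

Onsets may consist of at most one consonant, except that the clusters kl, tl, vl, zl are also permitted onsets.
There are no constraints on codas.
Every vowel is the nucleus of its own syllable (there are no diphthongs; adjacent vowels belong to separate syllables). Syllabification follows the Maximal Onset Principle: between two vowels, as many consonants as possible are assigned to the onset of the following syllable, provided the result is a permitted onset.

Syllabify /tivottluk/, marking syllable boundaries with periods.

Nuclei (vowels): i, o, u → 3 syllables.
Between /i/ (V1) and /o/ (V2): just /v/ — single C goes to the following onset.
Between /o/ (V2) and /u/ (V3): /ttl/ splits as /t/ + /tl/ (/tl/ is the longest suffix that is a licit onset).

ti.vot.tluk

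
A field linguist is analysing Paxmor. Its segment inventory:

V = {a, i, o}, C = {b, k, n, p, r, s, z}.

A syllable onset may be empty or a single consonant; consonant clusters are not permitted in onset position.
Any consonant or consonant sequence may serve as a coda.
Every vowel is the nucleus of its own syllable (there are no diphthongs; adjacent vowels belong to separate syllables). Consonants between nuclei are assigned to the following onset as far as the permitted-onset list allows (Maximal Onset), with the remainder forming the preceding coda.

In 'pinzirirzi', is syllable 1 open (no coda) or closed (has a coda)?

closed

Nuclei (vowels): i, i, i, i → 4 syllables.
V1 /i/ – V2 /i/: /nz/ splits as /n/ + /z/ (/z/ is the longest suffix that is a licit onset).
V2 /i/ – V3 /i/: /r/ → onset of the next syllable (single consonants are always licit onsets).
V3 /i/ – V4 /i/: cluster /rz/ — the longest permitted-onset suffix is /z/; onset = /z/, preceding coda = /r/.
Syllabification: pin.zi.rir.zi.
Syllable 1 is /pin/ with coda /n/, so it is closed.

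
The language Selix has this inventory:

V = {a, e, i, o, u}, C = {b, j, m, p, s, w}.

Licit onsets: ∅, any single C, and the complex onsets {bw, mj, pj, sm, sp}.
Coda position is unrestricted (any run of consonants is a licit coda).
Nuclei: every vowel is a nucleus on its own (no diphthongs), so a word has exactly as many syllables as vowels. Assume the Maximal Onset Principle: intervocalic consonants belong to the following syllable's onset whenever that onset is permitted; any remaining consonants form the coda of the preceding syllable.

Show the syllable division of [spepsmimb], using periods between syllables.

spep.smimb

Vowels present: e, i; each is a nucleus, giving 2 syllables.
σ1/σ2 boundary: /psm/; trying suffixes from longest down, /sm/ is the first permitted one, so coda /p/ | onset /sm/.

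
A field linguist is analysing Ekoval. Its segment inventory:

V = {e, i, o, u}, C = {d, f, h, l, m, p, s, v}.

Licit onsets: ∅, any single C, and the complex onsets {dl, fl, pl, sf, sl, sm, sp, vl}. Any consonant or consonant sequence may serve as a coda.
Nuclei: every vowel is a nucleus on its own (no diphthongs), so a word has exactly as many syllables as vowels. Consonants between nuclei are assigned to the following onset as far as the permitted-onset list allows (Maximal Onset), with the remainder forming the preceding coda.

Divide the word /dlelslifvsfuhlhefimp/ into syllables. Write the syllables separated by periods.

dlel.slifv.sfuhl.he.fimp

Nuclei (vowels): e, i, u, e, i → 5 syllables.
/e…i/ gap (V1→V2): /lsl/ — longest licit onset from the right is /sl/, leaving /l/ as coda.
/i…u/ gap (V2→V3): cluster /fvsf/ — the longest permitted-onset suffix is /sf/; onset = /sf/, preceding coda = /fv/.
/u…e/ gap (V3→V4): /hlh/ splits as /hl/ + /h/ (/h/ is the longest suffix that is a licit onset).
/e…i/ gap (V4→V5): just /f/ — single C goes to the following onset.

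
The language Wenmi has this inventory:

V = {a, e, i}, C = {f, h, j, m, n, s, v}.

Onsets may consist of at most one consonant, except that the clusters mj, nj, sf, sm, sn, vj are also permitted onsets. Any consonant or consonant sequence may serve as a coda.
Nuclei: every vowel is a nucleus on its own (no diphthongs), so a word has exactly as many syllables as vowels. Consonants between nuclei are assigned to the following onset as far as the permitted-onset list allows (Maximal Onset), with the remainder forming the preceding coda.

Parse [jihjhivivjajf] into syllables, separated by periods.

jihj.hi.vi.vjajf

Vowels present: i, i, i, a; each is a nucleus, giving 4 syllables.
Between /i/ (V1) and /i/ (V2): /hjh/ splits as /hj/ + /h/ (/h/ is the longest suffix that is a licit onset).
Between /i/ (V2) and /i/ (V3): /v/ → onset of the next syllable (single consonants are always licit onsets).
Between /i/ (V3) and /a/ (V4): cluster /vj/ — /vj/ is itself a permitted onset, so the whole cluster goes right; preceding coda = ∅.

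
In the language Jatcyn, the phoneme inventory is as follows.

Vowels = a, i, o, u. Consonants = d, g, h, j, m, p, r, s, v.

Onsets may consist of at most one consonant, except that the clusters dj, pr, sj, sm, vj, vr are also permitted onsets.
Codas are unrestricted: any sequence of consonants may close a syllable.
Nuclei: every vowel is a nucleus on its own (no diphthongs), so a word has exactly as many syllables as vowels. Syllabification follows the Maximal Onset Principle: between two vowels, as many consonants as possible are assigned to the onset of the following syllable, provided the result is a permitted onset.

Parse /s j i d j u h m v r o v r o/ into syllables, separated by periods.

The vowels are i, u, o, o — 4 nuclei, so 4 syllables.
σ1/σ2 boundary: /dj/ is a licit onset in full, so it all attaches to the next syllable.
σ2/σ3 boundary: cluster /hmvr/ — the longest permitted-onset suffix is /vr/; onset = /vr/, preceding coda = /hm/.
σ3/σ4 boundary: cluster /vr/ — /vr/ is itself a permitted onset, so the whole cluster goes right; preceding coda = ∅.

sji.djuhm.vro.vro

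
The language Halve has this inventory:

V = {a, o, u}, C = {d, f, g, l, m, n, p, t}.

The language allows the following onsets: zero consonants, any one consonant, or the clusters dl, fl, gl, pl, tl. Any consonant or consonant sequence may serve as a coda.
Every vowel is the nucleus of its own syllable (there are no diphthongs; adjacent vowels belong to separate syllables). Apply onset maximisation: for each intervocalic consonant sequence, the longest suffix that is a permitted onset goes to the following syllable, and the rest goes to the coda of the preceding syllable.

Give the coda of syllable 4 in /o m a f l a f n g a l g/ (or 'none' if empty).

lg

Vowels present: o, a, a, a; each is a nucleus, giving 4 syllables.
Between /o/ (V1) and /a/ (V2): /m/ → onset of the next syllable (single consonants are always licit onsets).
Between /a/ (V2) and /a/ (V3): /fl/ is a licit onset in full, so it all attaches to the next syllable.
Between /a/ (V3) and /a/ (V4): cluster /fng/ — the longest permitted-onset suffix is /g/; onset = /g/, preceding coda = /fn/.
Result: o.ma.flafn.galg.
Syllable 4 is /galg/: onset /g/, nucleus /a/, coda /lg/.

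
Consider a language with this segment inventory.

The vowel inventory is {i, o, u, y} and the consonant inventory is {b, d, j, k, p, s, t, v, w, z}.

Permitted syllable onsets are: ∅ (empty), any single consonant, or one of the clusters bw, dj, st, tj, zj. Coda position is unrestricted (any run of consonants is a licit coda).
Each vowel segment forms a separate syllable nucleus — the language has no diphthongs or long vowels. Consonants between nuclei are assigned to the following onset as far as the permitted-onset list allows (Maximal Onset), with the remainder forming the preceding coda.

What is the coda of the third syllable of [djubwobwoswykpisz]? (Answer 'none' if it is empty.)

Nuclei (vowels): u, o, o, y, i → 5 syllables.
Between /u/ (V1) and /o/ (V2): /bw/ is a licit onset in full, so it all attaches to the next syllable.
Between /o/ (V2) and /o/ (V3): cluster /bw/ — /bw/ is itself a permitted onset, so the whole cluster goes right; preceding coda = ∅.
Between /o/ (V3) and /y/ (V4): /sw/ — longest licit onset from the right is /w/, leaving /s/ as coda.
Between /y/ (V4) and /i/ (V5): /kp/; trying suffixes from longest down, /p/ is the first permitted one, so coda /k/ | onset /p/.
Result: dju.bwo.bwos.wyk.pisz.
Syllable 3 is /bwos/: onset /bw/, nucleus /o/, coda /s/.

s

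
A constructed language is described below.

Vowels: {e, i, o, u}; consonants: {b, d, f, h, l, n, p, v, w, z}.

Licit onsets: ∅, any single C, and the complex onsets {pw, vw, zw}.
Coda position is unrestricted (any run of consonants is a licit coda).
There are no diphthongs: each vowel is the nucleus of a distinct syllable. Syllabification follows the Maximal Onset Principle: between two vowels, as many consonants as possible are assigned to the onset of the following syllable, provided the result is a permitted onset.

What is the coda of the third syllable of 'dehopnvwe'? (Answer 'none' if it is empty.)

Nuclei (vowels): e, o, e → 3 syllables.
σ1/σ2 boundary: /h/ is a single consonant, so it becomes the next onset.
σ2/σ3 boundary: /pnvw/ — longest licit onset from the right is /vw/, leaving /pn/ as coda.
So the parse is de.hopn.vwe.
Syllable 3 is /vwe/: onset /vw/, nucleus /e/, coda ∅.

none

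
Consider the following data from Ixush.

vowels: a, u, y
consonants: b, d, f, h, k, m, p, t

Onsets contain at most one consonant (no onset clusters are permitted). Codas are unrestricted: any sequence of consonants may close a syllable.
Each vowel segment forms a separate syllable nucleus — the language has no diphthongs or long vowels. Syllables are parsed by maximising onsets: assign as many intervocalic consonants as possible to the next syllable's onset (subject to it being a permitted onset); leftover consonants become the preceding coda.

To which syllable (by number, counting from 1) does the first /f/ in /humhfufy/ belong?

2

Vowels present: u, u, y; each is a nucleus, giving 3 syllables.
σ1/σ2 boundary: /mhf/; trying suffixes from longest down, /f/ is the first permitted one, so coda /mh/ | onset /f/.
σ2/σ3 boundary: /f/ → onset of the next syllable (single consonants are always licit onsets).
Syllabification: humh.fu.fy.
The first /f/ is in the onset of syllable 2 (/fu/).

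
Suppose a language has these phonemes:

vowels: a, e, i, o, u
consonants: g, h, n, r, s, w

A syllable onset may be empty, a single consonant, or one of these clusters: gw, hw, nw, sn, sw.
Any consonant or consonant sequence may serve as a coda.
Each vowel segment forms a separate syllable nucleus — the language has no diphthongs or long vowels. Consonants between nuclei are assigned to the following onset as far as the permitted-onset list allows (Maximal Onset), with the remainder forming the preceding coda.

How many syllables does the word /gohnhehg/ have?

2

Nuclei (vowels): o, e → 2 syllables.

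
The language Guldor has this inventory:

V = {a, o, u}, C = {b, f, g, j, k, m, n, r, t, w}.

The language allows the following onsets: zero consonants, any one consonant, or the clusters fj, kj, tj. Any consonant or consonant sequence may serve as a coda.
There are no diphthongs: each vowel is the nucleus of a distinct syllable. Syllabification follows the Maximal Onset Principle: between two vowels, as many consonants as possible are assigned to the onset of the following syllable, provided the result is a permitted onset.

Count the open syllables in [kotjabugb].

The vowels are o, a, u — 3 nuclei, so 3 syllables.
/o…a/ gap (V1→V2): /tj/ — entire cluster is a permitted onset → onset /tj/, coda ∅.
/a…u/ gap (V2→V3): just /b/ — single C goes to the following onset.
Putting it together: ko.tja.bugb.
Classifying each syllable: /ko/ (open), /tja/ (open), /bugb/ (closed).
Open syllables: 2.

2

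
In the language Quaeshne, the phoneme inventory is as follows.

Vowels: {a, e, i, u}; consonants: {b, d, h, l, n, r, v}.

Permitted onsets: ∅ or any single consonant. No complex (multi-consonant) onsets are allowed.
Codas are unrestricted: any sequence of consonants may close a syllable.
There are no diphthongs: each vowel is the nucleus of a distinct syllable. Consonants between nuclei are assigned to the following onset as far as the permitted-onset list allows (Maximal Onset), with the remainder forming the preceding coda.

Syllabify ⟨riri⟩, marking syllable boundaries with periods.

Vowels present: i, i; each is a nucleus, giving 2 syllables.
/i…i/ gap (V1→V2): /r/ → onset of the next syllable (single consonants are always licit onsets).

ri.ri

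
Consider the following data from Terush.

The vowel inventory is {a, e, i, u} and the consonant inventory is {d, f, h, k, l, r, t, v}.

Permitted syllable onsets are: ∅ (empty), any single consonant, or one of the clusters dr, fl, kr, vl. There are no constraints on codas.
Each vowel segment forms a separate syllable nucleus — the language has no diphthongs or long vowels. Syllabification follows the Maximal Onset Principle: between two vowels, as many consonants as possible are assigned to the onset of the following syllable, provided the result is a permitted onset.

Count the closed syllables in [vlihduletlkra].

The vowels are i, u, e, a — 4 nuclei, so 4 syllables.
V1 /i/ – V2 /u/: cluster /hd/ — the longest permitted-onset suffix is /d/; onset = /d/, preceding coda = /h/.
V2 /u/ – V3 /e/: /l/ → onset of the next syllable (single consonants are always licit onsets).
V3 /e/ – V4 /a/: /tlkr/; trying suffixes from longest down, /kr/ is the first permitted one, so coda /tl/ | onset /kr/.
Putting it together: vlih.du.letl.kra.
Classifying each syllable: /vlih/ (closed), /du/ (open), /letl/ (closed), /kra/ (open).
Closed syllables: 2.

2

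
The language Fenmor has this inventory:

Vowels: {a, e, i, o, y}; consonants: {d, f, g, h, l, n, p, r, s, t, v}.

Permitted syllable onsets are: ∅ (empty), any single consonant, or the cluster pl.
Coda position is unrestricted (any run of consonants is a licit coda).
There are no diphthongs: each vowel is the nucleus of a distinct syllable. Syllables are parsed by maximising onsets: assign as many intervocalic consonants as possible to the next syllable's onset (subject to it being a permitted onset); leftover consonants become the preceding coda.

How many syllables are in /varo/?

Nuclei (vowels): a, o → 2 syllables.

2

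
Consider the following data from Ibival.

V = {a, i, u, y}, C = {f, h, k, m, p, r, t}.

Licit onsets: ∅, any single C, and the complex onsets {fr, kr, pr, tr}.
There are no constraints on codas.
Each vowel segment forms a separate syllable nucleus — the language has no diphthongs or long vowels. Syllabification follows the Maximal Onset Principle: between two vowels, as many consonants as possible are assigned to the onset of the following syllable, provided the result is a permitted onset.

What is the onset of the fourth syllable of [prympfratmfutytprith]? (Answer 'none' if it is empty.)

t

Vowels present: y, a, u, y, i; each is a nucleus, giving 5 syllables.
Between /y/ (V1) and /a/ (V2): /mpfr/ splits as /mp/ + /fr/ (/fr/ is the longest suffix that is a licit onset).
Between /a/ (V2) and /u/ (V3): cluster /tmf/ — the longest permitted-onset suffix is /f/; onset = /f/, preceding coda = /tm/.
Between /u/ (V3) and /y/ (V4): /t/ → onset of the next syllable (single consonants are always licit onsets).
Between /y/ (V4) and /i/ (V5): /tpr/ splits as /t/ + /pr/ (/pr/ is the longest suffix that is a licit onset).
Result: prymp.fratm.fu.tyt.prith.
Syllable 4 is /tyt/: onset /t/, nucleus /y/, coda /t/.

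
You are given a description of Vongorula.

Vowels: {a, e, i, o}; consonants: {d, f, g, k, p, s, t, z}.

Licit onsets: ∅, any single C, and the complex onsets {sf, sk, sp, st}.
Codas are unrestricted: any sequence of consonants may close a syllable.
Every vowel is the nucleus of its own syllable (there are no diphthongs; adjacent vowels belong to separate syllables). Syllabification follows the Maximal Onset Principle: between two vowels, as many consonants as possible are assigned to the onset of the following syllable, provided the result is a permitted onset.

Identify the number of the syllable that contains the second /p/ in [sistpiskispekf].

4

The vowels are i, i, i, e — 4 nuclei, so 4 syllables.
/i…i/ gap (V1→V2): /stp/ splits as /st/ + /p/ (/p/ is the longest suffix that is a licit onset).
/i…i/ gap (V2→V3): /sk/ is a licit onset in full, so it all attaches to the next syllable.
/i…e/ gap (V3→V4): cluster /sp/ — /sp/ is itself a permitted onset, so the whole cluster goes right; preceding coda = ∅.
Result: sist.pi.ski.spekf.
The second /p/ is in the onset of syllable 4 (/spekf/).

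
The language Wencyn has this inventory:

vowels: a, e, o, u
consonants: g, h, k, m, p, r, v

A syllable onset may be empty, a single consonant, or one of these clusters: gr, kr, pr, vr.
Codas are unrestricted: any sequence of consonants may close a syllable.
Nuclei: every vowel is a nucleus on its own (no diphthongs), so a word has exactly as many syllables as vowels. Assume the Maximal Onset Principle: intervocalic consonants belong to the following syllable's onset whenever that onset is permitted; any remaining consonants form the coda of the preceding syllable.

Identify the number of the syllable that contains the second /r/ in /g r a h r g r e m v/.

Vowels present: a, e; each is a nucleus, giving 2 syllables.
/a…e/ gap (V1→V2): /hrgr/ splits as /hr/ + /gr/ (/gr/ is the longest suffix that is a licit onset).
Putting it together: grahr.gremv.
The second /r/ is in the coda of syllable 1 (/grahr/).

1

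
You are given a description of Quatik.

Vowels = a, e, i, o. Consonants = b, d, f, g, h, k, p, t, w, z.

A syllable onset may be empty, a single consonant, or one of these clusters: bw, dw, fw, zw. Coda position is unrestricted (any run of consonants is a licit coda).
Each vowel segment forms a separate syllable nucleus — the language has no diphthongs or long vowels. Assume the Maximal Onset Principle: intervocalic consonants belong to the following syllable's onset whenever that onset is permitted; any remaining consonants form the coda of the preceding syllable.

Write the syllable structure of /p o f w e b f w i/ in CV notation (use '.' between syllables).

Nuclei (vowels): o, e, i → 3 syllables.
/o…e/ gap (V1→V2): /fw/ — entire cluster is a permitted onset → onset /fw/, coda ∅.
/e…i/ gap (V2→V3): /bfw/ — longest licit onset from the right is /fw/, leaving /b/ as coda.
So the parse is po.fweb.fwi.
Mapping each syllable to C/V: /po/ → CV, /fweb/ → CCVC, /fwi/ → CCV.

CV.CCVC.CCV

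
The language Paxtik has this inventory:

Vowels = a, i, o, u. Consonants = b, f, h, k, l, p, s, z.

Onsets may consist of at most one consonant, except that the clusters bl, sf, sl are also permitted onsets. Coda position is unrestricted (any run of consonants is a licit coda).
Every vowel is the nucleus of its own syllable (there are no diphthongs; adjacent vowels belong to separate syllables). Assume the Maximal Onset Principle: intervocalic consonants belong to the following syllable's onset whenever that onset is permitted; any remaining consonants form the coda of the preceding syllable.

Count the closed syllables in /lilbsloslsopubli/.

2

Vowels present: i, o, o, u, i; each is a nucleus, giving 5 syllables.
σ1/σ2 boundary: cluster /lbsl/ — the longest permitted-onset suffix is /sl/; onset = /sl/, preceding coda = /lb/.
σ2/σ3 boundary: /sls/; trying suffixes from longest down, /s/ is the first permitted one, so coda /sl/ | onset /s/.
σ3/σ4 boundary: just /p/ — single C goes to the following onset.
σ4/σ5 boundary: /bl/ is a licit onset in full, so it all attaches to the next syllable.
So the parse is lilb.slosl.so.pu.bli.
Classifying each syllable: /lilb/ (closed), /slosl/ (closed), /so/ (open), /pu/ (open), /bli/ (open).
Closed syllables: 2.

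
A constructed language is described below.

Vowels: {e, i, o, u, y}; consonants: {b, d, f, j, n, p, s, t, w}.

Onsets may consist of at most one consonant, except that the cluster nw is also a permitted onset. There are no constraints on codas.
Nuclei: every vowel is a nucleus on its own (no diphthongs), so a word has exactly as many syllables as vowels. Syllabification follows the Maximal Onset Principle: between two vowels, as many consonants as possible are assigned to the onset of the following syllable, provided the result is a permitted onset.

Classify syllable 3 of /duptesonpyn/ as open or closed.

closed

The vowels are u, e, o, y — 4 nuclei, so 4 syllables.
σ1/σ2 boundary: /pt/ splits as /p/ + /t/ (/t/ is the longest suffix that is a licit onset).
σ2/σ3 boundary: /s/ → onset of the next syllable (single consonants are always licit onsets).
σ3/σ4 boundary: /np/ splits as /n/ + /p/ (/p/ is the longest suffix that is a licit onset).
Putting it together: dup.te.son.pyn.
Syllable 3 is /son/ with coda /n/, so it is closed.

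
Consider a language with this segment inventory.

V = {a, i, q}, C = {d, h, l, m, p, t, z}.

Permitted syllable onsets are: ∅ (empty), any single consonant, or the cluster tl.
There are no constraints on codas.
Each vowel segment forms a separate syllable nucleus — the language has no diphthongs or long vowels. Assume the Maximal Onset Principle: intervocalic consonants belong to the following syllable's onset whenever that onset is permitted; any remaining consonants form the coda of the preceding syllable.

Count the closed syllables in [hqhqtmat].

Nuclei (vowels): q, q, a → 3 syllables.
/q…q/ gap (V1→V2): just /h/ — single C goes to the following onset.
/q…a/ gap (V2→V3): /tm/; trying suffixes from longest down, /m/ is the first permitted one, so coda /t/ | onset /m/.
Result: hq.hqt.mat.
Classifying each syllable: /hq/ (open), /hqt/ (closed), /mat/ (closed).
Closed syllables: 2.

2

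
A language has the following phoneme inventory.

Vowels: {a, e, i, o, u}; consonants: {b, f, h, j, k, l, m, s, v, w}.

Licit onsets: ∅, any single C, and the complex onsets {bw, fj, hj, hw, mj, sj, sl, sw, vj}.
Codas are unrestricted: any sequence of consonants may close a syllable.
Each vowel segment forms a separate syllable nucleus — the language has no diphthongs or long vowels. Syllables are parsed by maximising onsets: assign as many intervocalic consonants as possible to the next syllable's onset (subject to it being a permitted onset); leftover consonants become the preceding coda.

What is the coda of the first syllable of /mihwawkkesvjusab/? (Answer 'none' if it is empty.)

none

Vowels present: i, a, e, u, a; each is a nucleus, giving 5 syllables.
V1 /i/ – V2 /a/: /hw/ — entire cluster is a permitted onset → onset /hw/, coda ∅.
V2 /a/ – V3 /e/: /wkk/; trying suffixes from longest down, /k/ is the first permitted one, so coda /wk/ | onset /k/.
V3 /e/ – V4 /u/: /svj/ splits as /s/ + /vj/ (/vj/ is the longest suffix that is a licit onset).
V4 /u/ – V5 /a/: /s/ → onset of the next syllable (single consonants are always licit onsets).
Syllabification: mi.hwawk.kes.vju.sab.
Syllable 1 is /mi/: onset /m/, nucleus /i/, coda ∅.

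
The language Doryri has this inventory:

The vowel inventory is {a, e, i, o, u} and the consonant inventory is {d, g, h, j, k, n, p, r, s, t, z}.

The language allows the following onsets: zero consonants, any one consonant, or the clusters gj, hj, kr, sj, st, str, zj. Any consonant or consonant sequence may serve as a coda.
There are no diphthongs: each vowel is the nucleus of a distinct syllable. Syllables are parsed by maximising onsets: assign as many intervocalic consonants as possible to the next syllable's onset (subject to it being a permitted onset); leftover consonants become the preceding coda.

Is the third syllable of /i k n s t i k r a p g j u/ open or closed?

Vowels present: i, i, a, u; each is a nucleus, giving 4 syllables.
Between /i/ (V1) and /i/ (V2): /knst/ splits as /kn/ + /st/ (/st/ is the longest suffix that is a licit onset).
Between /i/ (V2) and /a/ (V3): /kr/ — entire cluster is a permitted onset → onset /kr/, coda ∅.
Between /a/ (V3) and /u/ (V4): /pgj/ splits as /p/ + /gj/ (/gj/ is the longest suffix that is a licit onset).
Putting it together: ikn.sti.krap.gju.
Syllable 3 is /krap/ with coda /p/, so it is closed.

closed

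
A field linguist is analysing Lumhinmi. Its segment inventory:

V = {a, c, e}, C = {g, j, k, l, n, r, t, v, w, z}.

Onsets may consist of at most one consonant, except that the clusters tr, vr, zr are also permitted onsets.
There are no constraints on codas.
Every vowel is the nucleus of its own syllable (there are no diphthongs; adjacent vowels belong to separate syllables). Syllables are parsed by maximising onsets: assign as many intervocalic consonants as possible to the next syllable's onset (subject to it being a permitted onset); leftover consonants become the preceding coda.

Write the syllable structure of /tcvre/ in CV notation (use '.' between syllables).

Nuclei (vowels): c, e → 2 syllables.
/c…e/ gap (V1→V2): /vr/ is a licit onset in full, so it all attaches to the next syllable.
Syllabification: tc.vre.
Mapping each syllable to C/V: /tc/ → CV, /vre/ → CCV.

CV.CCV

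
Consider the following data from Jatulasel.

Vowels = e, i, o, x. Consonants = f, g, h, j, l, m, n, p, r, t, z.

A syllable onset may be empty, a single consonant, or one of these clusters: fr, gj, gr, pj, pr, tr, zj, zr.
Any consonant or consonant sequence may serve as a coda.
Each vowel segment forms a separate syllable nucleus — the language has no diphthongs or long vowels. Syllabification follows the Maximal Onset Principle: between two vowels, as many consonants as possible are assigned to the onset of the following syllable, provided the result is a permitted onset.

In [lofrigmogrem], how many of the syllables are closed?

2

Vowels present: o, i, o, e; each is a nucleus, giving 4 syllables.
/o…i/ gap (V1→V2): cluster /fr/ — /fr/ is itself a permitted onset, so the whole cluster goes right; preceding coda = ∅.
/i…o/ gap (V2→V3): /gm/ — longest licit onset from the right is /m/, leaving /g/ as coda.
/o…e/ gap (V3→V4): /gr/ — entire cluster is a permitted onset → onset /gr/, coda ∅.
So the parse is lo.frig.mo.grem.
Classifying each syllable: /lo/ (open), /frig/ (closed), /mo/ (open), /grem/ (closed).
Closed syllables: 2.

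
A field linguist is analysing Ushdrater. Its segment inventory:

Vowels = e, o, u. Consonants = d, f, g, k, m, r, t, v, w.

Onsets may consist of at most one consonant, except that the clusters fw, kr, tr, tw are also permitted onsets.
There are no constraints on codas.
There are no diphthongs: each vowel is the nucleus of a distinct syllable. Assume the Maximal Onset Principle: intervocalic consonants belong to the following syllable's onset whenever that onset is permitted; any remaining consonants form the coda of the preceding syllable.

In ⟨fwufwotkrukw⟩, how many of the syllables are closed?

2

The vowels are u, o, u — 3 nuclei, so 3 syllables.
σ1/σ2 boundary: /fw/ — entire cluster is a permitted onset → onset /fw/, coda ∅.
σ2/σ3 boundary: cluster /tkr/ — the longest permitted-onset suffix is /kr/; onset = /kr/, preceding coda = /t/.
Syllabification: fwu.fwot.krukw.
Classifying each syllable: /fwu/ (open), /fwot/ (closed), /krukw/ (closed).
Closed syllables: 2.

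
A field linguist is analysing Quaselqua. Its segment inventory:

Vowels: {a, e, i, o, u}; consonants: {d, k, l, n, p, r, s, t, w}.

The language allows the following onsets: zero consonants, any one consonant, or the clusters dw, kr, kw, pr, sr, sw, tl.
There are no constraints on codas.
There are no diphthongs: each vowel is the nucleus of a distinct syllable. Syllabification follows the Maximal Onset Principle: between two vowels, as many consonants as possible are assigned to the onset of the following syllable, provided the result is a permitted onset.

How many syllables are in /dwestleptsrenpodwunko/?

The vowels are e, e, e, o, u, o — 6 nuclei, so 6 syllables.

6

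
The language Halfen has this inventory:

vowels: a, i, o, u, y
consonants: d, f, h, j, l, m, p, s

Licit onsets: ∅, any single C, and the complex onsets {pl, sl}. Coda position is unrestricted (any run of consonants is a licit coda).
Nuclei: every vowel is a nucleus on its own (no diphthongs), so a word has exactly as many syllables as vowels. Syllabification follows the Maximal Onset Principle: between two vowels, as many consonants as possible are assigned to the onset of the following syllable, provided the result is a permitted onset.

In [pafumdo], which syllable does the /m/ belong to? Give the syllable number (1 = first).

The vowels are a, u, o — 3 nuclei, so 3 syllables.
V1 /a/ – V2 /u/: /f/ → onset of the next syllable (single consonants are always licit onsets).
V2 /u/ – V3 /o/: /md/ — longest licit onset from the right is /d/, leaving /m/ as coda.
Putting it together: pa.fum.do.
The /m/ is in the coda of syllable 2 (/fum/).

2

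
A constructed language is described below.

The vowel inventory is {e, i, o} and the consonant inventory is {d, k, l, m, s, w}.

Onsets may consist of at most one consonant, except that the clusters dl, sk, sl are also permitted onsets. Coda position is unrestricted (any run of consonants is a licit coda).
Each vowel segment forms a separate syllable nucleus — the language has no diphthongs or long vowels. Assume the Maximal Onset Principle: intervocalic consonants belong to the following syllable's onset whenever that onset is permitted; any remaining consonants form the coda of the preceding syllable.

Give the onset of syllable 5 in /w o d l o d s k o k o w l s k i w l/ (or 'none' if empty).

Nuclei (vowels): o, o, o, o, i → 5 syllables.
σ1/σ2 boundary: cluster /dl/ — /dl/ is itself a permitted onset, so the whole cluster goes right; preceding coda = ∅.
σ2/σ3 boundary: cluster /dsk/ — the longest permitted-onset suffix is /sk/; onset = /sk/, preceding coda = /d/.
σ3/σ4 boundary: just /k/ — single C goes to the following onset.
σ4/σ5 boundary: /wlsk/ — longest licit onset from the right is /sk/, leaving /wl/ as coda.
Putting it together: wo.dlod.sko.kowl.skiwl.
Syllable 5 is /skiwl/: onset /sk/, nucleus /i/, coda /wl/.

sk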